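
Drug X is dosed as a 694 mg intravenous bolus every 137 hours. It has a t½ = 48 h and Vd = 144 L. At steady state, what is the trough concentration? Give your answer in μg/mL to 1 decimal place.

k = ln2/t½ = ln2/48 ≈ 0.014441 h⁻¹; fraction remaining f = e^(−kτ) = e^(−0.014441×137) ≈ 0.1383.
Each bolus raises the concentration by D/Vd = 694/144 ≈ 4.819 μg/mL.
Steady-state trough Cmin,ss = C₀·f/(1−f) ≈ 4.819 × 0.1383/0.8617 ≈ 0.773 μg/mL.

0.8 μg/mL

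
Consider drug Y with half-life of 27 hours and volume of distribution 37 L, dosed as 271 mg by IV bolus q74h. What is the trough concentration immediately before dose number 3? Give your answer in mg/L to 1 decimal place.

f = (1/2)^(τ/t½) = (1/2)^(74/27) ≈ 0.1496.
C₀ = D/Vd = 271/37 ≈ 7.324 mg/L.
Before the 3rd dose, 2 doses have been given. Superposition: Cmin = C₀·(f + f²).
≈ 7.324 × (0.1496 + 0.0224) ≈ 7.324 × 0.1720 ≈ 1.260 mg/L.

1.3 mg/L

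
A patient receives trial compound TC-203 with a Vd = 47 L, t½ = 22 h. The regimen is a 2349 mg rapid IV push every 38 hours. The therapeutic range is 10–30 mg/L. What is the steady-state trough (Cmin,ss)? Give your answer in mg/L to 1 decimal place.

k = ln2/t½ = ln2/22 ≈ 0.031507 h⁻¹; fraction remaining f = e^(−kτ) = e^(−0.031507×38) ≈ 0.3020.
Single-dose peak C₀ = D/Vd = 2349/47 ≈ 49.979 mg/L.
Steady-state trough Cmin,ss = C₀·f/(1−f) ≈ 49.979 × 0.3020/0.6980 ≈ 21.624 mg/L.
Trough 21.6 mg/L vs MEC 10 mg/L: adequate.

21.6 mg/L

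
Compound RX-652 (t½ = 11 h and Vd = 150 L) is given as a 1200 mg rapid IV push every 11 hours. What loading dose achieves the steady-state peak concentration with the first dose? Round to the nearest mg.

f = (1/2)^(11/11) ≈ 0.500000; accumulation ratio R = 1/(1−f) ≈ 2.00000.
Loading dose to hit Cmax,ss on first dose: D_load = D_maint·R ≈ 1200 × 2.00000 ≈ 2400.00 mg.

2400 mg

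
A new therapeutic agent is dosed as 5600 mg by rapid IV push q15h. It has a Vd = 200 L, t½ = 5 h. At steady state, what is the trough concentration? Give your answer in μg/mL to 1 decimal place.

4.0 μg/mL

The dosing interval is 3 half-lives, so f = 2^(−3) = 0.125.
At steady state, R = 1/(1 − 0.125) = 8/7.
Single-dose peak C₀ = D/Vd = 5600/200 = 28 μg/mL.
Steady-state peak Cmax,ss = C₀·R = 28 × 8/7 ≈ 32.000 μg/mL.
Steady-state trough Cmin,ss = Cmax,ss·f ≈ 32.000 × 0.125 ≈ 4.000 μg/mL.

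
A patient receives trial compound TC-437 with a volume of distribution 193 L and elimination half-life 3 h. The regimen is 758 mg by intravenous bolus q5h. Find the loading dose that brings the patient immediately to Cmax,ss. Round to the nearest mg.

1107 mg

f = (1/2)^(5/3) ≈ 0.314980; accumulation ratio R = 1/(1−f) ≈ 1.45981.
Loading dose to hit Cmax,ss on first dose: D_load = D_maint·R ≈ 758 × 1.45981 ≈ 1106.54 mg.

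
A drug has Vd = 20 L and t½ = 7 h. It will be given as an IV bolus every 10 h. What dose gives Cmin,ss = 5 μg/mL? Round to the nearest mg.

169 mg

τ/t½ = 10/7 ≈ 1.4286, so f = (1/2)^(10/7) ≈ 0.371499.
Cmin,ss = (D/Vd)·f/(1−f), so D = Cmin,ss·Vd·(1−f)/f.
D = 5 × 20 × (1−f)/f ≈ 5 × 20 × 1.69180 ≈ 169.18 mg.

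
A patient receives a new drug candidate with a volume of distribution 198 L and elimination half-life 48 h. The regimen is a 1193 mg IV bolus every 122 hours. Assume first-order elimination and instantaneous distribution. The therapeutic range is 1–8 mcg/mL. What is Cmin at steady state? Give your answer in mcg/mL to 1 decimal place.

1.2 mcg/mL

τ/t½ = 122/48 ≈ 2.5417, so fraction remaining f = (1/2)^(122/48) ≈ 0.1717.
At steady state, accumulation factor R = 1/(1 − e^(−kτ)) ≈ 1.2073.
Single-dose peak C₀ = D/Vd = 1193/198 ≈ 6.025 mcg/mL.
Cmax,ss = C₀/(1 − f) ≈ 6.025/0.8283 ≈ 7.274 mcg/mL.
One interval later, Cmin,ss = Cmax,ss·e^(−kτ) ≈ 7.274 × 0.1717 ≈ 1.249 mcg/mL.
Trough 1.2 mcg/mL vs MEC 1 mcg/mL: adequate.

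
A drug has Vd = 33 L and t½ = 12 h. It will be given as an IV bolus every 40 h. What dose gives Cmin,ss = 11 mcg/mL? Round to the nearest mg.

3296 mg

τ/t½ = 40/12 ≈ 3.3333, so f = (1/2)^(40/12) ≈ 0.099213.
Cmin,ss = (D/Vd)·f/(1−f), so D = Cmin,ss·Vd·(1−f)/f.
D = 11 × 33 × (1−f)/f ≈ 11 × 33 × 9.07932 ≈ 3295.79 mg.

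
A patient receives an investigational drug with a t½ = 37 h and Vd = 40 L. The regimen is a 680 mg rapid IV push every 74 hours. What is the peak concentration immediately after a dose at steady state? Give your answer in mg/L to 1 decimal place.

22.7 mg/L

τ = 74 h = 2 half-lives, so f = (1/2)^2 = 0.25.
At steady state, R = 1/(1 − 0.25) = 4/3.
Single-dose peak C₀ = D/Vd = 680/40 = 17 mg/L.
Steady-state peak Cmax,ss = C₀·R = 17 × 4/3 ≈ 22.667 mg/L.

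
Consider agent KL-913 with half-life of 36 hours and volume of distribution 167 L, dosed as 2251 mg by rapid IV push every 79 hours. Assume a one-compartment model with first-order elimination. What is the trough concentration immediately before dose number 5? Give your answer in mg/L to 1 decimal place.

f = (1/2)^(τ/t½) = (1/2)^(79/36) ≈ 0.2185.
C₀ = D/Vd = 2251/167 ≈ 13.479 mg/L.
Before the 5th dose, 4 doses have been given. Superposition: Cmin = C₀·(f + f² + … + f^4).
≈ 13.479 × (0.2185 + 0.0477 + 0.0104 + 0.0023) ≈ 13.479 × 0.2789 ≈ 3.759 mg/L.

3.8 mg/L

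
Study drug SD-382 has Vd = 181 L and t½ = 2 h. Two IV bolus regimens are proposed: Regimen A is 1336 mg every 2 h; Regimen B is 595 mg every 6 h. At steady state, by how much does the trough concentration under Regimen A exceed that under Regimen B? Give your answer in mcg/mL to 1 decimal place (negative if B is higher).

Regimen A: f = (1/2)^(2/2) ≈ 0.5000; Cmin,ss = (1336/181)·f/(1−f) ≈ 7.381 mcg/mL.
Regimen B: f = (1/2)^(6/2) ≈ 0.1250; Cmin,ss = (595/181)·f/(1−f) ≈ 0.470 mcg/mL.
Difference ≈ 7.381 − 0.470 ≈ 6.911 mcg/mL.

6.9 mcg/mL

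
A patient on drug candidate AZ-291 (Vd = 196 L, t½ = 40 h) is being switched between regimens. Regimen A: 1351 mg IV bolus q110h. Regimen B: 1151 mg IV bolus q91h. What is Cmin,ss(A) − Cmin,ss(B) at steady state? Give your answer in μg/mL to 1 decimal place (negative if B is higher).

Regimen A: f = (1/2)^(110/40) ≈ 0.1487; Cmin,ss = (1351/196)·f/(1−f) ≈ 1.204 μg/mL.
Regimen B: f = (1/2)^(91/40) ≈ 0.2066; Cmin,ss = (1151/196)·f/(1−f) ≈ 1.529 μg/mL.
Difference ≈ 1.204 − 1.529 ≈ -0.325 μg/mL.

-0.3 μg/mL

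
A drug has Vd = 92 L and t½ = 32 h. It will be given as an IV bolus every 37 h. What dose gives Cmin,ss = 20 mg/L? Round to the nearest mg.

τ/t½ = 37/32 ≈ 1.1562, so f = (1/2)^(37/32) ≈ 0.448677.
Cmin,ss = (D/Vd)·f/(1−f), so D = Cmin,ss·Vd·(1−f)/f.
D = 20 × 92 × (1−f)/f ≈ 20 × 92 × 1.22877 ≈ 2260.94 mg.

2261 mg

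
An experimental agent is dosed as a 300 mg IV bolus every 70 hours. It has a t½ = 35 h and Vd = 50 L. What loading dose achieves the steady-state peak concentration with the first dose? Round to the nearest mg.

400 mg

f = (1/2)^(70/35) ≈ 0.250000; accumulation ratio R = 1/(1−f) ≈ 1.33333.
Loading dose to hit Cmax,ss on first dose: D_load = D_maint·R ≈ 300 × 1.33333 ≈ 400.00 mg.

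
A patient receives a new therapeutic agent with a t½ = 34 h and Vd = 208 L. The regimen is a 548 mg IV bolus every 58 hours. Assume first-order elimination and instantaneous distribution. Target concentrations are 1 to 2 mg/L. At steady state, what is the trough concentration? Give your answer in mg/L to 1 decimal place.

Over one 58-h interval, 58/34 ≈ 1.7059 half-lives elapse, leaving f ≈ 0.3065 of each dose.
At steady state, accumulation factor R = 1/(1 − e^(−kτ)) ≈ 1.4420.
Single-dose peak C₀ = D/Vd = 548/208 ≈ 2.635 mg/L.
Steady-state peak Cmax,ss = C₀·R ≈ 2.635 × 1.4420 ≈ 3.800 mg/L.
Steady-state trough Cmin,ss = Cmax,ss·f ≈ 3.800 × 0.3065 ≈ 1.165 mg/L.
Trough 1.2 mg/L vs MEC 1 mg/L: adequate.

1.2 mg/L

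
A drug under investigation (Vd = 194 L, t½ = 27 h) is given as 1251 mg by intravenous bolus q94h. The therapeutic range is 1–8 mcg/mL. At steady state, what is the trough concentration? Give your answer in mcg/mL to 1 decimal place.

Over one 94-h interval, 94/27 ≈ 3.4815 half-lives elapse, leaving f ≈ 0.0895 of each dose.
Each bolus raises the concentration by D/Vd = 1251/194 ≈ 6.448 mcg/mL.
Steady-state trough Cmin,ss = C₀·f/(1−f) ≈ 6.448 × 0.0895/0.9105 ≈ 0.634 mcg/mL.
Trough 0.6 mcg/mL vs MEC 1 mcg/mL: subtherapeutic.

0.6 mcg/mL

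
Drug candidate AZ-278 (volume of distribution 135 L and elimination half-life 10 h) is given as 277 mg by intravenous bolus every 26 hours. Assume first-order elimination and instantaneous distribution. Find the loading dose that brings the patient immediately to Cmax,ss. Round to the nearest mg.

332 mg

f = (1/2)^(26/10) ≈ 0.164938; accumulation ratio R = 1/(1−f) ≈ 1.19752.
Loading dose to hit Cmax,ss on first dose: D_load = D_maint·R ≈ 277 × 1.19752 ≈ 331.71 mg.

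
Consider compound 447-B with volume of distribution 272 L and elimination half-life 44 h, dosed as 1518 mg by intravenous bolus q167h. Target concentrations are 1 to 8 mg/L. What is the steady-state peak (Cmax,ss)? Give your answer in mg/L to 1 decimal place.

k = ln2/t½ = ln2/44 ≈ 0.015753 h⁻¹; fraction remaining f = e^(−kτ) = e^(−0.015753×167) ≈ 0.0720.
Accumulation ratio R = 1/(1 − f) ≈ 1/0.9280 ≈ 1.0776.
Single-dose peak C₀ = D/Vd = 1518/272 ≈ 5.581 mg/L.
Steady-state peak Cmax,ss = C₀·R ≈ 5.581 × 1.0776 ≈ 6.014 mg/L.
Peak 6.0 mg/L vs MTC 8 mg/L: below toxic threshold.

6.0 mg/L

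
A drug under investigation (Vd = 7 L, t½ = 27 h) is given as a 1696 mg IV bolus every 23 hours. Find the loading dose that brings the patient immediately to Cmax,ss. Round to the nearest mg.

f = (1/2)^(23/27) ≈ 0.554073; accumulation ratio R = 1/(1−f) ≈ 2.24252.
Loading dose to hit Cmax,ss on first dose: D_load = D_maint·R ≈ 1696 × 2.24252 ≈ 3803.31 mg.

3803 mg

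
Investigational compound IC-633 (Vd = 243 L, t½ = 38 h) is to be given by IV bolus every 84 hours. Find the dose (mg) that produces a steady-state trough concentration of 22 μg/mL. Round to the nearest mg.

19398 mg

τ/t½ = 84/38 ≈ 2.2105, so f = (1/2)^(84/38) ≈ 0.216055.
Cmin,ss = (D/Vd)·f/(1−f), so D = Cmin,ss·Vd·(1−f)/f.
D = 22 × 243 × (1−f)/f ≈ 22 × 243 × 3.62845 ≈ 19397.69 mg.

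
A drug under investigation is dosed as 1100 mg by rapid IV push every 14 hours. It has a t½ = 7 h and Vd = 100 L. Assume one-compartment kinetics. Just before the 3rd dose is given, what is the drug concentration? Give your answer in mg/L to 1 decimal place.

f = (1/2)^(τ/t½) = (1/2)^(14/7) ≈ 0.2500.
C₀ = D/Vd = 1100/100 ≈ 11.000 mg/L.
Before the 3rd dose, 2 doses have been given. Superposition: Cmin = C₀·(f + f²).
≈ 11.000 × (0.2500 + 0.0625) ≈ 11.000 × 0.3125 ≈ 3.438 mg/L.

3.4 mg/L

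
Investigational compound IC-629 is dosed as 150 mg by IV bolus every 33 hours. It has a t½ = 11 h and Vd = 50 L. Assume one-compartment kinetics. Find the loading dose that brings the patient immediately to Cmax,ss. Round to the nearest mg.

f = (1/2)^(33/11) ≈ 0.125000; accumulation ratio R = 1/(1−f) ≈ 1.14286.
Loading dose to hit Cmax,ss on first dose: D_load = D_maint·R ≈ 150 × 1.14286 ≈ 171.43 mg.

171 mg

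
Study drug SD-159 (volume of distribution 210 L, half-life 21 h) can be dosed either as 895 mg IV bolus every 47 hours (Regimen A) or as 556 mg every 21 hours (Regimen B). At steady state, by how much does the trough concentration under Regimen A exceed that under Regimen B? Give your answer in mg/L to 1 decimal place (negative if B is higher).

-1.5 mg/L

Regimen A: f = (1/2)^(47/21) ≈ 0.2120; Cmin,ss = (895/210)·f/(1−f) ≈ 1.147 mg/L.
Regimen B: f = (1/2)^(21/21) ≈ 0.5000; Cmin,ss = (556/210)·f/(1−f) ≈ 2.648 mg/L.
Difference ≈ 1.147 − 2.648 ≈ -1.501 mg/L.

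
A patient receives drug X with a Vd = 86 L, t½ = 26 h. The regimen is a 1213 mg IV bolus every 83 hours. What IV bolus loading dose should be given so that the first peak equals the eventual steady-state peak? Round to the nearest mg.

f = (1/2)^(83/26) ≈ 0.109401; accumulation ratio R = 1/(1−f) ≈ 1.12284.
Loading dose to hit Cmax,ss on first dose: D_load = D_maint·R ≈ 1213 × 1.12284 ≈ 1362.00 mg.

1362 mg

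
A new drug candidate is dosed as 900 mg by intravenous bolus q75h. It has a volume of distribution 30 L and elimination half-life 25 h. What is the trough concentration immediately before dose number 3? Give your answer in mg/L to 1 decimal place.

f = (1/2)^(τ/t½) = (1/2)^(75/25) ≈ 0.1250.
C₀ = D/Vd = 900/30 ≈ 30.000 mg/L.
Before the 3rd dose, 2 doses have been given. Superposition: Cmin = C₀·(f + f²).
≈ 30.000 × (0.1250 + 0.0156) ≈ 30.000 × 0.1406 ≈ 4.218 mg/L.

4.2 mg/L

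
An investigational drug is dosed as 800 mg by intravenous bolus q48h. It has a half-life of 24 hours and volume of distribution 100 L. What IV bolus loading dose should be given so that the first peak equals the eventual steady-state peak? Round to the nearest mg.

1067 mg

f = (1/2)^(48/24) ≈ 0.250000; accumulation ratio R = 1/(1−f) ≈ 1.33333.
Loading dose to hit Cmax,ss on first dose: D_load = D_maint·R ≈ 800 × 1.33333 ≈ 1066.66 mg.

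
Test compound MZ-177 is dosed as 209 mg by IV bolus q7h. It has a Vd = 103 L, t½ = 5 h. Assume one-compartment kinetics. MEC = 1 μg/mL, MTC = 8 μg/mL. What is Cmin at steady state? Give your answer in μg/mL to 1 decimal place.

1.2 μg/mL

k = ln2/t½ = ln2/5 ≈ 0.138629 h⁻¹; fraction remaining f = e^(−kτ) = e^(−0.138629×7) ≈ 0.3789.
Single-dose peak C₀ = D/Vd = 209/103 ≈ 2.029 μg/mL.
Steady-state trough Cmin,ss = C₀·f/(1−f) ≈ 2.029 × 0.3789/0.6211 ≈ 1.238 μg/mL.
Trough 1.2 μg/mL vs MEC 1 μg/mL: adequate.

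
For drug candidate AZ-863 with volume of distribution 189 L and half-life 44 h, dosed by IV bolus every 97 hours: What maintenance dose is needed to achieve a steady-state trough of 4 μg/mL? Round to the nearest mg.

τ/t½ = 97/44 ≈ 2.2045, so f = (1/2)^(97/44) ≈ 0.216953.
Cmin,ss = (D/Vd)·f/(1−f), so D = Cmin,ss·Vd·(1−f)/f.
D = 4 × 189 × (1−f)/f ≈ 4 × 189 × 3.60929 ≈ 2728.62 mg.

2729 mg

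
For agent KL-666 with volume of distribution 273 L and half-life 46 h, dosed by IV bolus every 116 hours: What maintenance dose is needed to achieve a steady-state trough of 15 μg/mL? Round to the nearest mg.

τ/t½ = 116/46 ≈ 2.5217, so f = (1/2)^(116/46) ≈ 0.174133.
Cmin,ss = (D/Vd)·f/(1−f), so D = Cmin,ss·Vd·(1−f)/f.
D = 15 × 273 × (1−f)/f ≈ 15 × 273 × 4.74274 ≈ 19421.52 mg.

19422 mg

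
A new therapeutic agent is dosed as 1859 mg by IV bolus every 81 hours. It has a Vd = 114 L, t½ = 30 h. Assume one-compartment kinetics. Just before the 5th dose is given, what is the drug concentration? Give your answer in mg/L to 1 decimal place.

3.0 mg/L

f = (1/2)^(τ/t½) = (1/2)^(81/30) ≈ 0.1539.
C₀ = D/Vd = 1859/114 ≈ 16.307 mg/L.
Before the 5th dose, 4 doses have been given. Superposition: Cmin = C₀·(f + f² + … + f^4).
≈ 16.307 × (0.1539 + 0.0237 + 0.0036 + 0.0006) ≈ 16.307 × 0.1818 ≈ 2.965 mg/L.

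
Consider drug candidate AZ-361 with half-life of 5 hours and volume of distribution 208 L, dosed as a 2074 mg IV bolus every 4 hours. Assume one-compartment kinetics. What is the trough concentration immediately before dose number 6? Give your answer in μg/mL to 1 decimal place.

f = (1/2)^(τ/t½) = (1/2)^(4/5) ≈ 0.5743.
C₀ = D/Vd = 2074/208 ≈ 9.971 μg/mL.
Before the 6th dose, 5 doses have been given. Superposition: Cmin = C₀·(f + f² + … + f^5).
≈ 9.971 × (0.5743 + 0.3298 + 0.1894 + 0.1088 + 0.0625) ≈ 9.971 × 1.2648 ≈ 12.611 μg/mL.

12.6 μg/mL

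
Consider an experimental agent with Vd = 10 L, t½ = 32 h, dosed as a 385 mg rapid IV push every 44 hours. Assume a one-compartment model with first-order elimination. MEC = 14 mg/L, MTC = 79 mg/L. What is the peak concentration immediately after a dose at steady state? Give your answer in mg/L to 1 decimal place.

k = ln2/t½ = ln2/32 ≈ 0.021661 h⁻¹; fraction remaining f = e^(−kτ) = e^(−0.021661×44) ≈ 0.3856.
Accumulation ratio R = 1/(1 − f) ≈ 1/0.6144 ≈ 1.6276.
Each bolus raises the concentration by D/Vd = 385/10 ≈ 38.500 mg/L.
Cmax,ss = C₀/(1 − f) ≈ 38.500/0.6144 ≈ 62.663 mg/L.
Peak 62.7 mg/L vs MTC 79 mg/L: below toxic threshold.

62.7 mg/L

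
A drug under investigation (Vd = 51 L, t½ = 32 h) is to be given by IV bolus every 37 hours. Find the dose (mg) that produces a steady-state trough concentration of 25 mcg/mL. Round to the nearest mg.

1567 mg

τ/t½ = 37/32 ≈ 1.1562, so f = (1/2)^(37/32) ≈ 0.448677.
Cmin,ss = (D/Vd)·f/(1−f), so D = Cmin,ss·Vd·(1−f)/f.
D = 25 × 51 × (1−f)/f ≈ 25 × 51 × 1.22877 ≈ 1566.68 mg.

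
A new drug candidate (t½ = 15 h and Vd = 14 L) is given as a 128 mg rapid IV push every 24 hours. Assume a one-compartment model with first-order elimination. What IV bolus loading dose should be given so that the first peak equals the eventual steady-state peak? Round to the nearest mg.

191 mg

f = (1/2)^(24/15) ≈ 0.329877; accumulation ratio R = 1/(1−f) ≈ 1.49226.
Loading dose to hit Cmax,ss on first dose: D_load = D_maint·R ≈ 128 × 1.49226 ≈ 191.01 mg.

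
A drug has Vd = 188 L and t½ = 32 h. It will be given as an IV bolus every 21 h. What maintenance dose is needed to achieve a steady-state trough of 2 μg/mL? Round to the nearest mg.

217 mg

τ/t½ = 21/32 ≈ 0.65625, so f = (1/2)^(21/32) ≈ 0.634525.
Cmin,ss = (D/Vd)·f/(1−f), so D = Cmin,ss·Vd·(1−f)/f.
D = 2 × 188 × (1−f)/f ≈ 2 × 188 × 0.57598 ≈ 216.57 mg.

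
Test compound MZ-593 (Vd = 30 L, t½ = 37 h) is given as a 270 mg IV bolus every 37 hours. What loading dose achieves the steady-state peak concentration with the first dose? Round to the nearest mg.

f = (1/2)^(37/37) ≈ 0.500000; accumulation ratio R = 1/(1−f) ≈ 2.00000.
Loading dose to hit Cmax,ss on first dose: D_load = D_maint·R ≈ 270 × 2.00000 ≈ 540.00 mg.

540 mg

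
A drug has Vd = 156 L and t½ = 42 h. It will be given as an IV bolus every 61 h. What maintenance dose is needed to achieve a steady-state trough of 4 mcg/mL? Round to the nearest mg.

τ/t½ = 61/42 ≈ 1.4524, so f = (1/2)^(61/42) ≈ 0.365418.
Cmin,ss = (D/Vd)·f/(1−f), so D = Cmin,ss·Vd·(1−f)/f.
D = 4 × 156 × (1−f)/f ≈ 4 × 156 × 1.73659 ≈ 1083.63 mg.

1084 mg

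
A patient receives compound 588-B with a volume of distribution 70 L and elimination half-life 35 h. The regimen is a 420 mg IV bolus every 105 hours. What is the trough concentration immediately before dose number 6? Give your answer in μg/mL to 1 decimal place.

f = (1/2)^(τ/t½) = (1/2)^(105/35) ≈ 0.1250.
C₀ = D/Vd = 420/70 ≈ 6.000 μg/mL.
Before the 6th dose, 5 doses have been given. Superposition: Cmin = C₀·(f + f² + … + f^5).
≈ 6.000 × (0.1250 + 0.0156 + 0.0020 + 0.0002 + 0.0000) ≈ 6.000 × 0.1428 ≈ 0.857 μg/mL.

0.9 μg/mL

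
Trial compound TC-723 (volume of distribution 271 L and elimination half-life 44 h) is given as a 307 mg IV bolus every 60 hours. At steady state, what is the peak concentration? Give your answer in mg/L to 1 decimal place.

1.9 mg/L

τ/t½ = 60/44 ≈ 1.3636, so fraction remaining f = (1/2)^(60/44) ≈ 0.3886.
Accumulation ratio R = 1/(1 − f) ≈ 1/0.6114 ≈ 1.6356.
Each bolus raises the concentration by D/Vd = 307/271 ≈ 1.133 mg/L.
Steady-state peak Cmax,ss = C₀·R ≈ 1.133 × 1.6356 ≈ 1.853 mg/L.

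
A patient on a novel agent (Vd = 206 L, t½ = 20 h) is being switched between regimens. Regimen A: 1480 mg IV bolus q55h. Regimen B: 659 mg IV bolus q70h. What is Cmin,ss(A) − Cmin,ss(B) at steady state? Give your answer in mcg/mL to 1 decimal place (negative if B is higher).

0.9 mcg/mL

Regimen A: f = (1/2)^(55/20) ≈ 0.1487; Cmin,ss = (1480/206)·f/(1−f) ≈ 1.255 mcg/mL.
Regimen B: f = (1/2)^(70/20) ≈ 0.0884; Cmin,ss = (659/206)·f/(1−f) ≈ 0.310 mcg/mL.
Difference ≈ 1.255 − 0.310 ≈ 0.945 mcg/mL.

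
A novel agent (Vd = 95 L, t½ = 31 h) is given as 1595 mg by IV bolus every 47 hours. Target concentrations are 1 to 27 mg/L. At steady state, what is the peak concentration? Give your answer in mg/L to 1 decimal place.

25.8 mg/L

Over one 47-h interval, 47/31 ≈ 1.5161 half-lives elapse, leaving f ≈ 0.3496 of each dose.
At steady state, accumulation factor R = 1/(1 − e^(−kτ)) ≈ 1.5375.
Single-dose peak C₀ = D/Vd = 1595/95 ≈ 16.789 mg/L.
Cmax,ss = C₀/(1 − f) ≈ 16.789/0.6504 ≈ 25.813 mg/L.
Peak 25.8 mg/L vs MTC 27 mg/L: below toxic threshold.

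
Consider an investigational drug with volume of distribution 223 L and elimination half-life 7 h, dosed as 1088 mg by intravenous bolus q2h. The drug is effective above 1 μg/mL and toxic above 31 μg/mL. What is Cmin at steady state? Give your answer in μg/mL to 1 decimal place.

22.3 μg/mL

τ/t½ = 2/7 ≈ 0.28571, so fraction remaining f = (1/2)^(2/7) ≈ 0.8203.
Each bolus raises the concentration by D/Vd = 1088/223 ≈ 4.879 μg/mL.
Steady-state trough Cmin,ss = C₀·f/(1−f) ≈ 4.879 × 0.8203/0.1797 ≈ 22.272 μg/mL.
Trough 22.3 μg/mL vs MEC 1 μg/mL: adequate.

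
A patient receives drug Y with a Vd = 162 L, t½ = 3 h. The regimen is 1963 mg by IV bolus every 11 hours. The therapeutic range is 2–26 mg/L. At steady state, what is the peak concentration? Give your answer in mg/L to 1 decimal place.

τ/t½ = 11/3 ≈ 3.6667, so fraction remaining f = (1/2)^(11/3) ≈ 0.0787.
Accumulation ratio R = 1/(1 − f) ≈ 1/0.9213 ≈ 1.0854.
Each bolus raises the concentration by D/Vd = 1963/162 ≈ 12.117 mg/L.
Cmax,ss = C₀/(1 − f) ≈ 12.117/0.9213 ≈ 13.152 mg/L.
Peak 13.2 mg/L vs MTC 26 mg/L: below toxic threshold.

13.2 mg/L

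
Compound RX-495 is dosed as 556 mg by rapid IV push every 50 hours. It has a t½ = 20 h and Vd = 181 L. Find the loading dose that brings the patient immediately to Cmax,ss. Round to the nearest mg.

f = (1/2)^(50/20) ≈ 0.176777; accumulation ratio R = 1/(1−f) ≈ 1.21474.
Loading dose to hit Cmax,ss on first dose: D_load = D_maint·R ≈ 556 × 1.21474 ≈ 675.40 mg.

675 mg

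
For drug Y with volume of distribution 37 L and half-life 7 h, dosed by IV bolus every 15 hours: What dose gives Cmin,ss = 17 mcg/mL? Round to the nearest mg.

2149 mg

τ/t½ = 15/7 ≈ 2.1429, so f = (1/2)^(15/7) ≈ 0.226431.
Cmin,ss = (D/Vd)·f/(1−f), so D = Cmin,ss·Vd·(1−f)/f.
D = 17 × 37 × (1−f)/f ≈ 17 × 37 × 3.41636 ≈ 2148.89 mg.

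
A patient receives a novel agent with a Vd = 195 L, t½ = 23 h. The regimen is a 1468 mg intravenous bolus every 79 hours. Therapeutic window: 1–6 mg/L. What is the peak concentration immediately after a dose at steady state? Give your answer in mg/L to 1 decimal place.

8.3 mg/L

Over one 79-h interval, 79/23 ≈ 3.4348 half-lives elapse, leaving f ≈ 0.0925 of each dose.
Accumulation ratio R = 1/(1 − f) ≈ 1/0.9075 ≈ 1.1019.
Single-dose peak C₀ = D/Vd = 1468/195 ≈ 7.528 mg/L.
Steady-state peak Cmax,ss = C₀·R ≈ 7.528 × 1.1019 ≈ 8.295 mg/L.
Peak 8.3 mg/L vs MTC 6 mg/L: exceeds toxic threshold.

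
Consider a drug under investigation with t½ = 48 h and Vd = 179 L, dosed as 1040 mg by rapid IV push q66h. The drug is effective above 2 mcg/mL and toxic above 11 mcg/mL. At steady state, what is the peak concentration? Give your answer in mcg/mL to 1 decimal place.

9.5 mcg/mL

Over one 66-h interval, 66/48 ≈ 1.375 half-lives elapse, leaving f ≈ 0.3856 of each dose.
Accumulation ratio R = 1/(1 − f) ≈ 1/0.6144 ≈ 1.6276.
Each bolus raises the concentration by D/Vd = 1040/179 ≈ 5.810 mcg/mL.
Steady-state peak Cmax,ss = C₀·R ≈ 5.810 × 1.6276 ≈ 9.456 mcg/mL.
Peak 9.5 mcg/mL vs MTC 11 mcg/mL: below toxic threshold.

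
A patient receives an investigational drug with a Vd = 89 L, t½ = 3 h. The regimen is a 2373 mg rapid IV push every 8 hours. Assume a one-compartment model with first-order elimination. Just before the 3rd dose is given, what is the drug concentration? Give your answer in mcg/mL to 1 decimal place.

f = (1/2)^(τ/t½) = (1/2)^(8/3) ≈ 0.1575.
C₀ = D/Vd = 2373/89 ≈ 26.663 mcg/mL.
Before the 3rd dose, 2 doses have been given. Superposition: Cmin = C₀·(f + f²).
≈ 26.663 × (0.1575 + 0.0248) ≈ 26.663 × 0.1823 ≈ 4.861 mcg/mL.

4.9 mcg/mL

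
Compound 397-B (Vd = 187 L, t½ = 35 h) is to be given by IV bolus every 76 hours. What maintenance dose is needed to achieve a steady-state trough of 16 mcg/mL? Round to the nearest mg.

10486 mg

τ/t½ = 76/35 ≈ 2.1714, so f = (1/2)^(76/35) ≈ 0.221991.
Cmin,ss = (D/Vd)·f/(1−f), so D = Cmin,ss·Vd·(1−f)/f.
D = 16 × 187 × (1−f)/f ≈ 16 × 187 × 3.50469 ≈ 10486.03 mg.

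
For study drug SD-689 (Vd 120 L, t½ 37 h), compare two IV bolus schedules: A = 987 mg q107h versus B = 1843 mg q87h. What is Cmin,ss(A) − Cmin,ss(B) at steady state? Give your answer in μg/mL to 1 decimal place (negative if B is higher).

Regimen A: f = (1/2)^(107/37) ≈ 0.1347; Cmin,ss = (987/120)·f/(1−f) ≈ 1.280 μg/mL.
Regimen B: f = (1/2)^(87/37) ≈ 0.1960; Cmin,ss = (1843/120)·f/(1−f) ≈ 3.744 μg/mL.
Difference ≈ 1.280 − 3.744 ≈ -2.464 μg/mL.

-2.5 μg/mL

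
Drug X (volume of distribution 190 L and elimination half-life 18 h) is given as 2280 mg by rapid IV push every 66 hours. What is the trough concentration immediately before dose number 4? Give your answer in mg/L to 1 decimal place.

1.0 mg/L

f = (1/2)^(τ/t½) = (1/2)^(66/18) ≈ 0.0787.
C₀ = D/Vd = 2280/190 ≈ 12.000 mg/L.
Before the 4th dose, 3 doses have been given. Superposition: Cmin = C₀·(f + f² + … + f^3).
≈ 12.000 × (0.0787 + 0.0062 + 0.0005) ≈ 12.000 × 0.0854 ≈ 1.025 mg/L.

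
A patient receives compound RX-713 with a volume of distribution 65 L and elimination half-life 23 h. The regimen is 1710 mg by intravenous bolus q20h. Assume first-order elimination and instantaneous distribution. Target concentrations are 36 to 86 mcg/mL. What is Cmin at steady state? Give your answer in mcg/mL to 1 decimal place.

31.8 mcg/mL

k = ln2/t½ = ln2/23 ≈ 0.030137 h⁻¹; fraction remaining f = e^(−kτ) = e^(−0.030137×20) ≈ 0.5473.
Each bolus raises the concentration by D/Vd = 1710/65 ≈ 26.308 mcg/mL.
Steady-state trough Cmin,ss = C₀·f/(1−f) ≈ 26.308 × 0.5473/0.4527 ≈ 31.806 mcg/mL.
Trough 31.8 mcg/mL vs MEC 36 mcg/mL: subtherapeutic.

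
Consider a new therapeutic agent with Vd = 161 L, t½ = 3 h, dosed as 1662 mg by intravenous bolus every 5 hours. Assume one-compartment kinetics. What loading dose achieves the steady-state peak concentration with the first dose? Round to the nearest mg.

f = (1/2)^(5/3) ≈ 0.314980; accumulation ratio R = 1/(1−f) ≈ 1.45981.
Loading dose to hit Cmax,ss on first dose: D_load = D_maint·R ≈ 1662 × 1.45981 ≈ 2426.20 mg.

2426 mg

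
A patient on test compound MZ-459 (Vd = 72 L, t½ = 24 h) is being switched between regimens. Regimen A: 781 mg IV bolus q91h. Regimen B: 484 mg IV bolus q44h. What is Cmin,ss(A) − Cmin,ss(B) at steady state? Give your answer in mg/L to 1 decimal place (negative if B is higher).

-1.8 mg/L

Regimen A: f = (1/2)^(91/24) ≈ 0.0722; Cmin,ss = (781/72)·f/(1−f) ≈ 0.844 mg/L.
Regimen B: f = (1/2)^(44/24) ≈ 0.2806; Cmin,ss = (484/72)·f/(1−f) ≈ 2.622 mg/L.
Difference ≈ 0.844 − 2.622 ≈ -1.778 mg/L.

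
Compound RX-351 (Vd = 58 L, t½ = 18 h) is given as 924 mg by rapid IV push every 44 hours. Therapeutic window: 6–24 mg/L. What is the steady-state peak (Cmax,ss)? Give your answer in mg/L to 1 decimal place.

19.5 mg/L

τ/t½ = 44/18 ≈ 2.4444, so fraction remaining f = (1/2)^(44/18) ≈ 0.1837.
At steady state, accumulation factor R = 1/(1 − e^(−kτ)) ≈ 1.2250.
Each bolus raises the concentration by D/Vd = 924/58 ≈ 15.931 mg/L.
Steady-state peak Cmax,ss = C₀·R ≈ 15.931 × 1.2250 ≈ 19.515 mg/L.
Peak 19.5 mg/L vs MTC 24 mg/L: below toxic threshold.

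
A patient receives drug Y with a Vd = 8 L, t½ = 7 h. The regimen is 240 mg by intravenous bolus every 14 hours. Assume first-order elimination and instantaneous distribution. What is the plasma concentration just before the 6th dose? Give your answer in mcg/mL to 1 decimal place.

10.0 mcg/mL

f = (1/2)^(τ/t½) = (1/2)^(14/7) ≈ 0.2500.
C₀ = D/Vd = 240/8 ≈ 30.000 mcg/mL.
Before the 6th dose, 5 doses have been given. Superposition: Cmin = C₀·(f + f² + … + f^5).
≈ 30.000 × (0.2500 + 0.0625 + 0.0156 + 0.0039 + 0.0010) ≈ 30.000 × 0.3330 ≈ 9.990 mcg/mL.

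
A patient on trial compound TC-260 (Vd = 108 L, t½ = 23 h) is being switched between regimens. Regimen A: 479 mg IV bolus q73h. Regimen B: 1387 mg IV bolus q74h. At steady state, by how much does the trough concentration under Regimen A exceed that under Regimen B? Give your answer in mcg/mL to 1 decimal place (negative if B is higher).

Regimen A: f = (1/2)^(73/23) ≈ 0.1108; Cmin,ss = (479/108)·f/(1−f) ≈ 0.553 mcg/mL.
Regimen B: f = (1/2)^(74/23) ≈ 0.1075; Cmin,ss = (1387/108)·f/(1−f) ≈ 1.547 mcg/mL.
Difference ≈ 0.553 − 1.547 ≈ -0.994 mcg/mL.

-1.0 mcg/mL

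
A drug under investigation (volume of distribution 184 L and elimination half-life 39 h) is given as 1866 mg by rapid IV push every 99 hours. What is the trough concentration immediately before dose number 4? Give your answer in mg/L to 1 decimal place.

f = (1/2)^(τ/t½) = (1/2)^(99/39) ≈ 0.1721.
C₀ = D/Vd = 1866/184 ≈ 10.141 mg/L.
Before the 4th dose, 3 doses have been given. Superposition: Cmin = C₀·(f + f² + … + f^3).
≈ 10.141 × (0.1721 + 0.0296 + 0.0051) ≈ 10.141 × 0.2068 ≈ 2.097 mg/L.

2.1 mg/L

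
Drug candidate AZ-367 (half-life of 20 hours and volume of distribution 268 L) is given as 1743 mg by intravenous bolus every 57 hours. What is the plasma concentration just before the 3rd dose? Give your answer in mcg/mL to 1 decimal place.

f = (1/2)^(τ/t½) = (1/2)^(57/20) ≈ 0.1387.
C₀ = D/Vd = 1743/268 ≈ 6.504 mcg/mL.
Before the 3rd dose, 2 doses have been given. Superposition: Cmin = C₀·(f + f²).
≈ 6.504 × (0.1387 + 0.0192) ≈ 6.504 × 0.1579 ≈ 1.027 mcg/mL.

1.0 mcg/mL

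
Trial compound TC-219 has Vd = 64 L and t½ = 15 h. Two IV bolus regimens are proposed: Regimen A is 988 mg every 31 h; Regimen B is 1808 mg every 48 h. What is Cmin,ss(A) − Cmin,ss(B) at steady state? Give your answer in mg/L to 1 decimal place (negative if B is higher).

1.4 mg/L

Regimen A: f = (1/2)^(31/15) ≈ 0.2387; Cmin,ss = (988/64)·f/(1−f) ≈ 4.840 mg/L.
Regimen B: f = (1/2)^(48/15) ≈ 0.1088; Cmin,ss = (1808/64)·f/(1−f) ≈ 3.449 mg/L.
Difference ≈ 4.840 − 3.449 ≈ 1.391 mg/L.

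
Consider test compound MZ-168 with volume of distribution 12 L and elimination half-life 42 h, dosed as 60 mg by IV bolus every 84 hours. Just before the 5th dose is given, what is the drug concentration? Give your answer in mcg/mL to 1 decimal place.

f = (1/2)^(τ/t½) = (1/2)^(84/42) ≈ 0.2500.
C₀ = D/Vd = 60/12 ≈ 5.000 mcg/mL.
Before the 5th dose, 4 doses have been given. Superposition: Cmin = C₀·(f + f² + … + f^4).
≈ 5.000 × (0.2500 + 0.0625 + 0.0156 + 0.0039) ≈ 5.000 × 0.3320 ≈ 1.660 mcg/mL.

1.7 mcg/mL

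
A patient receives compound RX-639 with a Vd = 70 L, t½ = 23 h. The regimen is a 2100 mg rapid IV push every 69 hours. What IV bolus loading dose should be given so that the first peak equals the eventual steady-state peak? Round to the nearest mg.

2400 mg

f = (1/2)^(69/23) ≈ 0.125000; accumulation ratio R = 1/(1−f) ≈ 1.14286.
Loading dose to hit Cmax,ss on first dose: D_load = D_maint·R ≈ 2100 × 1.14286 ≈ 2400.01 mg.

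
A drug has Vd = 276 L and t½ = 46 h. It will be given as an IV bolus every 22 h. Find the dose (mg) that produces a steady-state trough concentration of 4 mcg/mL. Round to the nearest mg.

434 mg

τ/t½ = 22/46 ≈ 0.47826, so f = (1/2)^(22/46) ≈ 0.717842.
Cmin,ss = (D/Vd)·f/(1−f), so D = Cmin,ss·Vd·(1−f)/f.
D = 4 × 276 × (1−f)/f ≈ 4 × 276 × 0.39306 ≈ 433.94 mg.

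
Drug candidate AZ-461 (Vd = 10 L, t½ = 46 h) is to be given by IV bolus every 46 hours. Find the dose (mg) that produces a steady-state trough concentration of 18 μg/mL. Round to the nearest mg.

180 mg

τ/t½ = 46/46 ≈ 1, so f = (1/2)^(46/46) ≈ 0.500000.
Cmin,ss = (D/Vd)·f/(1−f), so D = Cmin,ss·Vd·(1−f)/f.
D = 18 × 10 × (1−f)/f ≈ 18 × 10 × 1.00000 ≈ 180.00 mg.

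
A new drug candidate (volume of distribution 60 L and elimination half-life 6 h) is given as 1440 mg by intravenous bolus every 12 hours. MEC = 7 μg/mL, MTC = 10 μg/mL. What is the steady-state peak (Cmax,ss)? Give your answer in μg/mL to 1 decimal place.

τ = 12 h = 2 half-lives, so f = (1/2)^2 = 0.25.
At steady state, R = 1/(1 − 0.25) = 4/3.
Single-dose peak C₀ = D/Vd = 1440/60 = 24 μg/mL.
Steady-state peak Cmax,ss = C₀·R = 24 × 4/3 ≈ 32.000 μg/mL.
Peak 32.0 μg/mL vs MTC 10 μg/mL: exceeds toxic threshold.

32.0 μg/mL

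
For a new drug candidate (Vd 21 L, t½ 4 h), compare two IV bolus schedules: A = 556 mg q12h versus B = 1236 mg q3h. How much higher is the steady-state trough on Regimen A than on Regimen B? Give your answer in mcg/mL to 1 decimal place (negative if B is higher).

-82.5 mcg/mL

Regimen A: f = (1/2)^(12/4) ≈ 0.1250; Cmin,ss = (556/21)·f/(1−f) ≈ 3.782 mcg/mL.
Regimen B: f = (1/2)^(3/4) ≈ 0.5946; Cmin,ss = (1236/21)·f/(1−f) ≈ 86.326 mcg/mL.
Difference ≈ 3.782 − 86.326 ≈ -82.544 mcg/mL.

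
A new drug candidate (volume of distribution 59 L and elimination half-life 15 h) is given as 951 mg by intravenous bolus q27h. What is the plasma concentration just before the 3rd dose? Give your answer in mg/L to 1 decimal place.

f = (1/2)^(τ/t½) = (1/2)^(27/15) ≈ 0.2872.
C₀ = D/Vd = 951/59 ≈ 16.119 mg/L.
Before the 3rd dose, 2 doses have been given. Superposition: Cmin = C₀·(f + f²).
≈ 16.119 × (0.2872 + 0.0825) ≈ 16.119 × 0.3697 ≈ 5.959 mg/L.

6.0 mg/L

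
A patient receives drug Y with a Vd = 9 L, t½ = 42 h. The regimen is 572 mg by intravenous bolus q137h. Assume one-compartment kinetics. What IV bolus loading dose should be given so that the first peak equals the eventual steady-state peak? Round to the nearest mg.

639 mg

f = (1/2)^(137/42) ≈ 0.104248; accumulation ratio R = 1/(1−f) ≈ 1.11638.
Loading dose to hit Cmax,ss on first dose: D_load = D_maint·R ≈ 572 × 1.11638 ≈ 638.57 mg.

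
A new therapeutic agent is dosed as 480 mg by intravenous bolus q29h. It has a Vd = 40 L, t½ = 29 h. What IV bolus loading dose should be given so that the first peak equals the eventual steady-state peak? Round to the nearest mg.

f = (1/2)^(29/29) ≈ 0.500000; accumulation ratio R = 1/(1−f) ≈ 2.00000.
Loading dose to hit Cmax,ss on first dose: D_load = D_maint·R ≈ 480 × 2.00000 ≈ 960.00 mg.

960 mg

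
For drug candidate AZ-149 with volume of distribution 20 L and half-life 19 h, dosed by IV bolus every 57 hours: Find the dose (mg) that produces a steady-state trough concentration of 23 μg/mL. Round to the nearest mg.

τ/t½ = 57/19 ≈ 3, so f = (1/2)^(57/19) ≈ 0.125000.
Cmin,ss = (D/Vd)·f/(1−f), so D = Cmin,ss·Vd·(1−f)/f.
D = 23 × 20 × (1−f)/f ≈ 23 × 20 × 7.00000 ≈ 3220.00 mg.

3220 mg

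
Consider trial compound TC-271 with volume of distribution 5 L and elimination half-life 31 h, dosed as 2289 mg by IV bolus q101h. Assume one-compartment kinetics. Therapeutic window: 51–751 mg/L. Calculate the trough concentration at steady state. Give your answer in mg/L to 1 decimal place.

k = ln2/t½ = ln2/31 ≈ 0.022360 h⁻¹; fraction remaining f = e^(−kτ) = e^(−0.022360×101) ≈ 0.1045.
At steady state, accumulation factor R = 1/(1 − e^(−kτ)) ≈ 1.1167.
Each bolus raises the concentration by D/Vd = 2289/5 ≈ 457.800 mg/L.
Steady-state peak Cmax,ss = C₀·R ≈ 457.800 × 1.1167 ≈ 511.225 mg/L.
One interval later, Cmin,ss = Cmax,ss·e^(−kτ) ≈ 511.225 × 0.1045 ≈ 53.423 mg/L.
Trough 53.4 mg/L vs MEC 51 mg/L: adequate.

53.4 mg/L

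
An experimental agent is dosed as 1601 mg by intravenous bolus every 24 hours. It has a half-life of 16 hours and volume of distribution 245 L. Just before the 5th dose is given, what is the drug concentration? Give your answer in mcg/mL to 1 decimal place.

f = (1/2)^(τ/t½) = (1/2)^(24/16) ≈ 0.3536.
C₀ = D/Vd = 1601/245 ≈ 6.535 mcg/mL.
Before the 5th dose, 4 doses have been given. Superposition: Cmin = C₀·(f + f² + … + f^4).
≈ 6.535 × (0.3536 + 0.1250 + 0.0442 + 0.0156) ≈ 6.535 × 0.5384 ≈ 3.518 mcg/mL.

3.5 mcg/mL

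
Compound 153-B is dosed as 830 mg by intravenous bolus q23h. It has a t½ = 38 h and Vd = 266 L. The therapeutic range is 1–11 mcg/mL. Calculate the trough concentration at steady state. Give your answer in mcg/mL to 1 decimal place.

Over one 23-h interval, 23/38 ≈ 0.60526 half-lives elapse, leaving f ≈ 0.6574 of each dose.
At steady state, accumulation factor R = 1/(1 − e^(−kτ)) ≈ 2.9189.
Each bolus raises the concentration by D/Vd = 830/266 ≈ 3.120 mcg/mL.
Cmax,ss = C₀/(1 − f) ≈ 3.120/0.3426 ≈ 9.107 mcg/mL.
Steady-state trough Cmin,ss = Cmax,ss·f ≈ 9.107 × 0.6574 ≈ 5.987 mcg/mL.
Trough 6.0 mcg/mL vs MEC 1 mcg/mL: adequate.

6.0 mcg/mL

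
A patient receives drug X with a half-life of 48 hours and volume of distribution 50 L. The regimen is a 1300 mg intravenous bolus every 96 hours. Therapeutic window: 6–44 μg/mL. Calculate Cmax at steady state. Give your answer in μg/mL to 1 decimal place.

τ = 96 h = 2 half-lives, so f = (1/2)^2 = 0.25.
At steady state, R = 1/(1 − 0.25) = 4/3.
Single-dose peak C₀ = D/Vd = 1300/50 = 26 μg/mL.
Steady-state peak Cmax,ss = C₀·R = 26 × 4/3 ≈ 34.667 μg/mL.
Peak 34.7 μg/mL vs MTC 44 μg/mL: below toxic threshold.

34.7 μg/mL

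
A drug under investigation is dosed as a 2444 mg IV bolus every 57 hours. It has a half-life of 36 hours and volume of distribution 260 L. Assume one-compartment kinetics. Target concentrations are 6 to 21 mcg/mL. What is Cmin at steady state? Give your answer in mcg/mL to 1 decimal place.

Over one 57-h interval, 57/36 ≈ 1.5833 half-lives elapse, leaving f ≈ 0.3337 of each dose.
At steady state, accumulation factor R = 1/(1 − e^(−kτ)) ≈ 1.5008.
Each bolus raises the concentration by D/Vd = 2444/260 ≈ 9.400 mcg/mL.
Cmax,ss = C₀/(1 − f) ≈ 9.400/0.6663 ≈ 14.108 mcg/mL.
One interval later, Cmin,ss = Cmax,ss·e^(−kτ) ≈ 14.108 × 0.3337 ≈ 4.708 mcg/mL.
Trough 4.7 mcg/mL vs MEC 6 mcg/mL: subtherapeutic.

4.7 mcg/mL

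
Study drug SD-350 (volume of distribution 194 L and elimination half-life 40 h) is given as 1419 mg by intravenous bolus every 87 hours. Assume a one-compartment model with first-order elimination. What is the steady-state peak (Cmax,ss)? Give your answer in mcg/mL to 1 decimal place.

Over one 87-h interval, 87/40 ≈ 2.175 half-lives elapse, leaving f ≈ 0.2214 of each dose.
Accumulation ratio R = 1/(1 − f) ≈ 1/0.7786 ≈ 1.2844.
Each bolus raises the concentration by D/Vd = 1419/194 ≈ 7.314 mcg/mL.
Steady-state peak Cmax,ss = C₀·R ≈ 7.314 × 1.2844 ≈ 9.394 mcg/mL.

9.4 mcg/mL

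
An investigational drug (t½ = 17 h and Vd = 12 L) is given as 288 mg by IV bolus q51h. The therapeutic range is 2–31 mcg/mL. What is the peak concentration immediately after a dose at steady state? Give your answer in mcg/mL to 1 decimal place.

27.4 mcg/mL

The dosing interval is 3 half-lives, so f = 2^(−3) = 0.125.
At steady state, R = 1/(1 − 0.125) = 8/7.
Single-dose peak C₀ = D/Vd = 288/12 = 24 mcg/mL.
Steady-state peak Cmax,ss = C₀·R = 24 × 8/7 ≈ 27.429 mcg/mL.
Peak 27.4 mcg/mL vs MTC 31 mcg/mL: below toxic threshold.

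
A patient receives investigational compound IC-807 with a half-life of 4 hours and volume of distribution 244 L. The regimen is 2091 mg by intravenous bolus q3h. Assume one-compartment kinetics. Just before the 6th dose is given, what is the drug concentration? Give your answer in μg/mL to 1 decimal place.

f = (1/2)^(τ/t½) = (1/2)^(3/4) ≈ 0.5946.
C₀ = D/Vd = 2091/244 ≈ 8.570 μg/mL.
Before the 6th dose, 5 doses have been given. Superposition: Cmin = C₀·(f + f² + … + f^5).
≈ 8.570 × (0.5946 + 0.3535 + 0.2102 + 0.1250 + 0.0743) ≈ 8.570 × 1.3576 ≈ 11.635 μg/mL.

11.6 μg/mL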